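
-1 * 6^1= -6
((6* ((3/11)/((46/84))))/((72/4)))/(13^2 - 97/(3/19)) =-63/169004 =-0.00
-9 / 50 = -0.18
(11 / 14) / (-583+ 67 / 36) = -198 / 146447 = -0.00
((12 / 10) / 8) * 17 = 2.55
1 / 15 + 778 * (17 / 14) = 99202 / 105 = 944.78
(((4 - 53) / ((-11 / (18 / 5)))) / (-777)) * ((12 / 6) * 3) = -252 / 2035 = -0.12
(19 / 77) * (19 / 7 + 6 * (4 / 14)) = 589 / 539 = 1.09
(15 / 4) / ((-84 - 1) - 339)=-15 / 1696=-0.01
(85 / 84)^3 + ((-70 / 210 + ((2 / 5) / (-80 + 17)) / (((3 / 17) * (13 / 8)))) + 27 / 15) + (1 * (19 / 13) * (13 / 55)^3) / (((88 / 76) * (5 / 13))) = 2.52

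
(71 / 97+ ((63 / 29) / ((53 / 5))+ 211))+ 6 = 32491995 / 149089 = 217.94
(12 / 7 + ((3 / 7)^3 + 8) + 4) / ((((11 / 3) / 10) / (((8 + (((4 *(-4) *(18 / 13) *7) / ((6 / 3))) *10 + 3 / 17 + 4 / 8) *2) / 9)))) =-5372097810 / 833833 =-6442.65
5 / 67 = 0.07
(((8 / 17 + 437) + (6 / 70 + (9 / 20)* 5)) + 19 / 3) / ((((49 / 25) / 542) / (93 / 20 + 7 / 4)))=13812054832 / 17493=789576.11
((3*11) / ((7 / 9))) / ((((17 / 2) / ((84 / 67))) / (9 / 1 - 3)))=42768 / 1139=37.55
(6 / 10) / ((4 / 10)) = 3 / 2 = 1.50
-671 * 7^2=-32879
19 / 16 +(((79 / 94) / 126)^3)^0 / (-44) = 205 / 176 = 1.16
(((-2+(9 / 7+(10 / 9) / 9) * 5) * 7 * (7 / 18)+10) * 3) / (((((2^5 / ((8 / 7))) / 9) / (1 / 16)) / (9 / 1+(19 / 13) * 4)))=6679151 / 314496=21.24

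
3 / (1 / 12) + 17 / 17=37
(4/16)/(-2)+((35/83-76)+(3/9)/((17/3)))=-853875/11288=-75.64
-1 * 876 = -876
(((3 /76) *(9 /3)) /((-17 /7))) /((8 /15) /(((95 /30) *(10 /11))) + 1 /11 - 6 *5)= 5775 /3520292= 0.00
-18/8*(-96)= 216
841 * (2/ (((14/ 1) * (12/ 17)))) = 14297/ 84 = 170.20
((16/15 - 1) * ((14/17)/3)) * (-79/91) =-158/9945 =-0.02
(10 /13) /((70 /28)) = 4 /13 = 0.31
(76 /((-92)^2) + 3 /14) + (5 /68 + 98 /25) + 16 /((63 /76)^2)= 49080402157 /1784660850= 27.50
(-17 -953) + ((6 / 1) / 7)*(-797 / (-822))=-929433 / 959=-969.17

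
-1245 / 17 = -73.24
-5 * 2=-10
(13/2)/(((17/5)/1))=65/34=1.91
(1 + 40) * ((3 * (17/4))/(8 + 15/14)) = 14637/254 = 57.63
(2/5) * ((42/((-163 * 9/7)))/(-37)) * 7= 1372/90465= 0.02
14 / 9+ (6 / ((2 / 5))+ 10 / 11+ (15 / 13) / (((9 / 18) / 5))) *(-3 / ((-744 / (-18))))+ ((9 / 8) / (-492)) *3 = -23213129 / 52344864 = -0.44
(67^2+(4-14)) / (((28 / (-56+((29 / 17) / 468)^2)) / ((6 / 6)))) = -8958.00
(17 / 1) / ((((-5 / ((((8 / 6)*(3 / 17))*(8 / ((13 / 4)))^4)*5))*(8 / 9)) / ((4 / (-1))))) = 18874368 / 28561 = 660.84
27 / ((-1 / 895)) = -24165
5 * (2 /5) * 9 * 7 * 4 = 504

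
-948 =-948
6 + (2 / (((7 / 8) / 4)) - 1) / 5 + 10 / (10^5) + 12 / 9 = 1882021 / 210000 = 8.96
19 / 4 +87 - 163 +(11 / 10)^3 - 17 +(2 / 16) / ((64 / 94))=-2775533 / 32000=-86.74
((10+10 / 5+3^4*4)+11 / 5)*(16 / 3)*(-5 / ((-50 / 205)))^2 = 11370284 / 15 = 758018.93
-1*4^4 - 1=-257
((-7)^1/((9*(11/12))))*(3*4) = -112/11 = -10.18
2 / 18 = 1 / 9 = 0.11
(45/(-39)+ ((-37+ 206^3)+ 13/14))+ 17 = 1591006831/182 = 8741795.77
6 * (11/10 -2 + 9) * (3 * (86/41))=62694/205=305.82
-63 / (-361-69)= 0.15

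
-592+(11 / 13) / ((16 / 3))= -123103 / 208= -591.84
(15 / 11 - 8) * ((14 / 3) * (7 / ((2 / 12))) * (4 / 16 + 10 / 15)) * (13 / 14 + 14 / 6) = -70007 / 18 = -3889.28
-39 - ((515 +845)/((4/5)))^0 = -40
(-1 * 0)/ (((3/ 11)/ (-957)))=0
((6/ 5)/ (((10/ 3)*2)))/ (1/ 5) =9/ 10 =0.90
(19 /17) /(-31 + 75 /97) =-1843 /49844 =-0.04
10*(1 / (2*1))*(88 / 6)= 220 / 3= 73.33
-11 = -11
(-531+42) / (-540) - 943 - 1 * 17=-172637 / 180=-959.09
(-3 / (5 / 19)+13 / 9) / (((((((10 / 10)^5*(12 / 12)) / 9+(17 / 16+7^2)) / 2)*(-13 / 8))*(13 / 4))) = 0.08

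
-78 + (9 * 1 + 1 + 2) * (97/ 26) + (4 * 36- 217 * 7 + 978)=-5593/ 13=-430.23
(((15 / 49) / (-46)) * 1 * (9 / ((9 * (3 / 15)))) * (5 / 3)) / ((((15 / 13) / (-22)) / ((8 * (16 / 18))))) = 228800 / 30429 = 7.52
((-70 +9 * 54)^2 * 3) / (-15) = -173056 / 5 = -34611.20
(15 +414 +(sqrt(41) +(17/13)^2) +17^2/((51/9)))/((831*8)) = sqrt(41)/6648 +81409/1123512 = 0.07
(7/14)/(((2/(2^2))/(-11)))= -11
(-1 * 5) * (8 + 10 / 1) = -90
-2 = -2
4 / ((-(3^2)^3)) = -4 / 729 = -0.01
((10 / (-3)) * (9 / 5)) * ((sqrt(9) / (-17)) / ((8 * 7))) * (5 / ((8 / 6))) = 135 / 1904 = 0.07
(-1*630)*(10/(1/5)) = -31500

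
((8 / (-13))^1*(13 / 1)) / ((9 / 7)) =-56 / 9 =-6.22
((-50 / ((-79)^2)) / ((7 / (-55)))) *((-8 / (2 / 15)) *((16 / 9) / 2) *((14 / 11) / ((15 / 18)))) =-32000 / 6241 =-5.13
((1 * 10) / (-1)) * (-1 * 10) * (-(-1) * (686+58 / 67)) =4602000 / 67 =68686.57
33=33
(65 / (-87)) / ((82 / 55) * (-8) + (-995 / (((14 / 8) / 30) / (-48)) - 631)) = -25025 / 27402257151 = -0.00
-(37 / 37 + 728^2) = -529985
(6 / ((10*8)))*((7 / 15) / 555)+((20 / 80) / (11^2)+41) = 550699597 / 13431000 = 41.00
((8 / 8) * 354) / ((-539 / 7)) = -354 / 77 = -4.60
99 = 99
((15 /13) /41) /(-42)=-5 /7462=-0.00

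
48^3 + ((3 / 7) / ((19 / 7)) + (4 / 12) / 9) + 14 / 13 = 737546530 / 6669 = 110593.27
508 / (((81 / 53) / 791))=21296884 / 81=262924.49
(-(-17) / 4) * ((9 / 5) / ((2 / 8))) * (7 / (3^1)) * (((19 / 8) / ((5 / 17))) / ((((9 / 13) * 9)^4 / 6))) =1097799157 / 478296900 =2.30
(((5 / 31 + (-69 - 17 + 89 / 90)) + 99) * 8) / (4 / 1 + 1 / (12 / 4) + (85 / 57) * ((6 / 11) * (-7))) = -33004444 / 396645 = -83.21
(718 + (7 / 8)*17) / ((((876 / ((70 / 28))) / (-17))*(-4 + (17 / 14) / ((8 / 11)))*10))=697697 / 457272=1.53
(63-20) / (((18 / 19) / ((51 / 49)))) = 13889 / 294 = 47.24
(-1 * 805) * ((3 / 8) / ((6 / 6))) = -2415 / 8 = -301.88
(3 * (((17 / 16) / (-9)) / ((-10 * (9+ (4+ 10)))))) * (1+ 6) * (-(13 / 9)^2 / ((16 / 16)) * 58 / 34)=-34307 / 894240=-0.04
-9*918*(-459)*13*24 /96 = 24649677 /2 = 12324838.50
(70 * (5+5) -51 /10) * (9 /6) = 1042.35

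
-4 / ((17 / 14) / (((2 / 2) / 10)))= -28 / 85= -0.33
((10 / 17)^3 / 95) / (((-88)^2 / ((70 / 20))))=175 / 180719792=0.00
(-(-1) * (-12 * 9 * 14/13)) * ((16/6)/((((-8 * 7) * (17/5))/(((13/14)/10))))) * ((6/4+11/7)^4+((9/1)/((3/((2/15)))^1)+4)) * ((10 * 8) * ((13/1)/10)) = 2098881369/1428595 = 1469.19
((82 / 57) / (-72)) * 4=-41 / 513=-0.08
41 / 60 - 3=-139 / 60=-2.32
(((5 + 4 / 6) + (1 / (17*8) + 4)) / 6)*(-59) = -232873 / 2448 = -95.13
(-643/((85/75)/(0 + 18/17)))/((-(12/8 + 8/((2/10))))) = 347220/23987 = 14.48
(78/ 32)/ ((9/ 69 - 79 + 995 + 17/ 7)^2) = 0.00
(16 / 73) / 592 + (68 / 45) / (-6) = -91699 / 364635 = -0.25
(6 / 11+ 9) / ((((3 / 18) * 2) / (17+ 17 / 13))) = 74970 / 143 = 524.27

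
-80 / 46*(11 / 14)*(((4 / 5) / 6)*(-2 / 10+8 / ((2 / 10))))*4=-70048 / 2415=-29.01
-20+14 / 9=-166 / 9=-18.44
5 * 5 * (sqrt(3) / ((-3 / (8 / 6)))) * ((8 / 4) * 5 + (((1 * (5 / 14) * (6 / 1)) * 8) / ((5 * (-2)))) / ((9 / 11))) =-152.13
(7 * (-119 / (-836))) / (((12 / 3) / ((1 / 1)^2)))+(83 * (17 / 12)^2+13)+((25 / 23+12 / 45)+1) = 157632301 / 865260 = 182.18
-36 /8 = -9 /2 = -4.50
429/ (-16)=-429/ 16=-26.81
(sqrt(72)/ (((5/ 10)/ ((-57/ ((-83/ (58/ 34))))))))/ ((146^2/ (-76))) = -376884 * sqrt(2)/ 7519219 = -0.07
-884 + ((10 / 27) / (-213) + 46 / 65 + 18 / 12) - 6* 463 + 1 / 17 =-46514173361 / 12709710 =-3659.74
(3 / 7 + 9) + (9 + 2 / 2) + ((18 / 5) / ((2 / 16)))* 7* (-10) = -13976 / 7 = -1996.57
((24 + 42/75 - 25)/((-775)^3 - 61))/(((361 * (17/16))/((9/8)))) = 99/35708474796650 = 0.00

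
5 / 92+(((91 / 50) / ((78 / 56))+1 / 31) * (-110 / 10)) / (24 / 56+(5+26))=-110767 / 267375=-0.41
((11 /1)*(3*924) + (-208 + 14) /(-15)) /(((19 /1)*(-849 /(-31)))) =14184794 /241965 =58.62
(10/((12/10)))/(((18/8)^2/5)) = 2000/243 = 8.23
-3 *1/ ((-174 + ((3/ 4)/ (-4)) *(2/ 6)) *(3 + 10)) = 48/ 36205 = 0.00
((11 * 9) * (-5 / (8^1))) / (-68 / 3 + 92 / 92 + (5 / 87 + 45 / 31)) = 267003 / 86984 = 3.07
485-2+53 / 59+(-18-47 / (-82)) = 2256789 / 4838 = 466.47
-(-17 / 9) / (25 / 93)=7.03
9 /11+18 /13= 315 /143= 2.20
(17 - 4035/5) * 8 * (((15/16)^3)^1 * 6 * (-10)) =19996875/64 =312451.17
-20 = -20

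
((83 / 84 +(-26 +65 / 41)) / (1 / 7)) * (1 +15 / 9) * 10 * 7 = -11295340 / 369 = -30610.68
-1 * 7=-7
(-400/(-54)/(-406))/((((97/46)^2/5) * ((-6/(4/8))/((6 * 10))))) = 5290000/51570729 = 0.10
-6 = -6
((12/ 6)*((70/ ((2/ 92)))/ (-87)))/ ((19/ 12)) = -25760/ 551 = -46.75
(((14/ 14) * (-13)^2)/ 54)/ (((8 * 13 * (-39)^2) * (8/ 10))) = 5/ 202176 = 0.00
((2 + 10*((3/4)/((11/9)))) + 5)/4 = 289/88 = 3.28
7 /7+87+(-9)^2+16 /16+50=220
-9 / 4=-2.25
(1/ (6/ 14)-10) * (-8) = 184/ 3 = 61.33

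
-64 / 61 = -1.05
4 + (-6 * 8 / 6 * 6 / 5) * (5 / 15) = 4 / 5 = 0.80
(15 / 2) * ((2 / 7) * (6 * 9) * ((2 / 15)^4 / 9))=32 / 7875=0.00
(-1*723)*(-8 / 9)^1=1928 / 3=642.67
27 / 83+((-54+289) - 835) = -49773 / 83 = -599.67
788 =788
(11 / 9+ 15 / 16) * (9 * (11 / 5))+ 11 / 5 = 3597 / 80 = 44.96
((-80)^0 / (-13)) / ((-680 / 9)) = 0.00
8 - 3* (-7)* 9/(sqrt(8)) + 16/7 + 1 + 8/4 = 93/7 + 189* sqrt(2)/4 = 80.11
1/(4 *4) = 1/16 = 0.06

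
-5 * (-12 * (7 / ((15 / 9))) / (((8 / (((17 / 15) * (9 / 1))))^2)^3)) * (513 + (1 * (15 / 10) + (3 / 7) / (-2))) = 1425299311881 / 2560000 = 556757.54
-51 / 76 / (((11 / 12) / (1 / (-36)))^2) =-17 / 27588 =-0.00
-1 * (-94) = 94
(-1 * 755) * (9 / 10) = -1359 / 2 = -679.50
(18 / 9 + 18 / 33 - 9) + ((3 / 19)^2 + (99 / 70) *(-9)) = -5325401 / 277970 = -19.16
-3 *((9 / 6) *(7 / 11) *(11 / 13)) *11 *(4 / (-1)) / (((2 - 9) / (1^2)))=-198 / 13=-15.23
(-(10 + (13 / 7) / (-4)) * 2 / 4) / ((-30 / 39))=3471 / 560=6.20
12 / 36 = 1 / 3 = 0.33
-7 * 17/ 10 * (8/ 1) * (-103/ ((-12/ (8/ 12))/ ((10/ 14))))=-3502/ 9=-389.11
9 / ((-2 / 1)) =-9 / 2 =-4.50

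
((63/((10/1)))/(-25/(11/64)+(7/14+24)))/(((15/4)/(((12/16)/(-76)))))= 231/1685300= 0.00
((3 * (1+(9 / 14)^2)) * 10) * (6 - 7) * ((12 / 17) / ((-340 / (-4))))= -4986 / 14161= -0.35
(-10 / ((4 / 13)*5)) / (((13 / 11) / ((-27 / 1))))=148.50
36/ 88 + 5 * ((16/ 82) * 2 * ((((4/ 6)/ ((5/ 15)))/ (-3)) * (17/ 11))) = -4333/ 2706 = -1.60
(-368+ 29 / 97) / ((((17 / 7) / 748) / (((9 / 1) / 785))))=-98868924 / 76145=-1298.43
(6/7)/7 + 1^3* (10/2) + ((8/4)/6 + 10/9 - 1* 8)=-1.43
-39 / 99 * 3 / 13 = -1 / 11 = -0.09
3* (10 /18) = 5 /3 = 1.67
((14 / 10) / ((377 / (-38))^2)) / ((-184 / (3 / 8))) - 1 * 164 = -42888854621 / 261517360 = -164.00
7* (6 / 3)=14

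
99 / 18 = 11 / 2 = 5.50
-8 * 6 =-48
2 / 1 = 2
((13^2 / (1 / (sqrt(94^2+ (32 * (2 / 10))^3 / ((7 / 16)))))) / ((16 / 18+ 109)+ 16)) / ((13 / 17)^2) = 5202 * sqrt(72238145) / 198275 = 222.99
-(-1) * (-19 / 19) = -1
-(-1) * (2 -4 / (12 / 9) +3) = 2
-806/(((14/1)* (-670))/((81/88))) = 0.08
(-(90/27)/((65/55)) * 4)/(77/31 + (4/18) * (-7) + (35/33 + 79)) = -90024/646243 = -0.14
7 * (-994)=-6958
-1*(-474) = 474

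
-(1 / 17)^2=-1 / 289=-0.00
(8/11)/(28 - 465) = -8/4807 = -0.00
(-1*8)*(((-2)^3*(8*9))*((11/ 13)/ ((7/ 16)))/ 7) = 811008/ 637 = 1273.17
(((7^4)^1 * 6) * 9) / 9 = 14406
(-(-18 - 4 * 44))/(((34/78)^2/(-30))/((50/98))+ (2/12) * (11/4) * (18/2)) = 885222000/18765731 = 47.17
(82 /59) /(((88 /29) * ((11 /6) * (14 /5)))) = 17835 /199892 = 0.09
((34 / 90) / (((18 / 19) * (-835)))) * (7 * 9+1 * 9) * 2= -2584 / 37575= -0.07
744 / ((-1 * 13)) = -57.23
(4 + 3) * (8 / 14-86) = -598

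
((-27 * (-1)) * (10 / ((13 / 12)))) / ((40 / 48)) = 3888 / 13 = 299.08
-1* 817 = -817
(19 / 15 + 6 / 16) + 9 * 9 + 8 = 10877 / 120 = 90.64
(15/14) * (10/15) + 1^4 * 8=61/7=8.71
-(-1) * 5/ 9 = 5/ 9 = 0.56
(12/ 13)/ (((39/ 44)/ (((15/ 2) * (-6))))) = -7920/ 169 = -46.86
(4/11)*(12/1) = 48/11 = 4.36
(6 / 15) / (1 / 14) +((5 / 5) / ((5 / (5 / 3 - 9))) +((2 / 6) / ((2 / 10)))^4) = 4799 / 405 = 11.85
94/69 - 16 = -1010/69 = -14.64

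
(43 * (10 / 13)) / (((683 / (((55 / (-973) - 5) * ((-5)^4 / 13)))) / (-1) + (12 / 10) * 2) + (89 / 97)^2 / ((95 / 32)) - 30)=-236379954750000 / 175135468158859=-1.35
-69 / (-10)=69 / 10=6.90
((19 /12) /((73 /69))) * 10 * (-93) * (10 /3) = -338675 /73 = -4639.38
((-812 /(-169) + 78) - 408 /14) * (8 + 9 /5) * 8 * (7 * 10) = 49769888 /169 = 294496.38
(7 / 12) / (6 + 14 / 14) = 1 / 12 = 0.08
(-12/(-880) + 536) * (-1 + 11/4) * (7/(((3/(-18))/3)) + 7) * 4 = -98229859/220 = -446499.36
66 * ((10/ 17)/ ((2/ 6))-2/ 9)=5192/ 51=101.80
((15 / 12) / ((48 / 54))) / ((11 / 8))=45 / 44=1.02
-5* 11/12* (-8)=110/3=36.67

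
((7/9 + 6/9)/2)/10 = 13/180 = 0.07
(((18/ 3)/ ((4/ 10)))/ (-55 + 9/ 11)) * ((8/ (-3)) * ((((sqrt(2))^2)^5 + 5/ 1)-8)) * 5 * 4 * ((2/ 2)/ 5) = 12760/ 149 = 85.64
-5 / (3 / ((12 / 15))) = -4 / 3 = -1.33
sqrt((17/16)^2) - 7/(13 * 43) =9391/8944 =1.05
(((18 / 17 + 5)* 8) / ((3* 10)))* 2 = 824 / 255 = 3.23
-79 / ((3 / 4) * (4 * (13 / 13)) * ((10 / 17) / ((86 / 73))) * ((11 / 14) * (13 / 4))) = -3233944 / 156585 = -20.65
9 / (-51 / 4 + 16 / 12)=-108 / 137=-0.79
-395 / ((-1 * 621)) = 395 / 621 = 0.64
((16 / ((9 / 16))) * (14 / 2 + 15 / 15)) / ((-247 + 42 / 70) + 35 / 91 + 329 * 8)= 133120 / 1395801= 0.10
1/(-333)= -1/333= -0.00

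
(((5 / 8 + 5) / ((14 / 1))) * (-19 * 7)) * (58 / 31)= -24795 / 248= -99.98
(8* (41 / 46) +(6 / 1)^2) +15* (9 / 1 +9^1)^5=651901952 / 23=28343563.13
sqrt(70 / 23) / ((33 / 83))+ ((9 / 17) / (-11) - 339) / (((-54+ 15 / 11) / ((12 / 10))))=83 * sqrt(1610) / 759+ 126804 / 16405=12.12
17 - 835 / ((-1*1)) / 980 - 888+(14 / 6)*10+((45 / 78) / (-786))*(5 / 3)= -423985453 / 500682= -846.82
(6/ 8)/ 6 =1/ 8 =0.12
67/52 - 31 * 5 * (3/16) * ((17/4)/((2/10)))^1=-616.29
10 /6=5 /3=1.67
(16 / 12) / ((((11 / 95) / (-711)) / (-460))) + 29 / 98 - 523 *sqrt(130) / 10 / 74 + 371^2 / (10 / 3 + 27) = 52842356689 / 14014 - 523 *sqrt(130) / 740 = 3770675.31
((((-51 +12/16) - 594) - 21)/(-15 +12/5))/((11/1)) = 4435/924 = 4.80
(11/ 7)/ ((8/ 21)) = 33/ 8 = 4.12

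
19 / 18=1.06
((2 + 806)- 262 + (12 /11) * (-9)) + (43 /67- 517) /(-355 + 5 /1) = 69344328 /128975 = 537.66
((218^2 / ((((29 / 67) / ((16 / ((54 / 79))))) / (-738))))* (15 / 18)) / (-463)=412533032480 / 120843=3413793.37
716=716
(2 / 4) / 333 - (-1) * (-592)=-394271 / 666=-592.00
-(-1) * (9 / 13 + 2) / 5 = 7 / 13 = 0.54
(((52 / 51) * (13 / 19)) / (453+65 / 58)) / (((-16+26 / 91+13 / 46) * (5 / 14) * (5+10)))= -176749664 / 9511594333425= -0.00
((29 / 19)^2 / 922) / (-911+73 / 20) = -8410 / 3020041887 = -0.00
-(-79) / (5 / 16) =1264 / 5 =252.80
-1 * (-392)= 392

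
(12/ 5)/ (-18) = -0.13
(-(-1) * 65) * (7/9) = 455/9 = 50.56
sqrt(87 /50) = sqrt(174) /10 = 1.32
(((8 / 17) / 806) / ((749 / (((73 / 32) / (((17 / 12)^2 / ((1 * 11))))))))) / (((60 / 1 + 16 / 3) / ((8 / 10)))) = 43362 / 363328706195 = 0.00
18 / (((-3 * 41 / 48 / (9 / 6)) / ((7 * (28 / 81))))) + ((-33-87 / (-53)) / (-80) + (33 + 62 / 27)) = 23919797 / 2346840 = 10.19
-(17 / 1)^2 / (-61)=289 / 61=4.74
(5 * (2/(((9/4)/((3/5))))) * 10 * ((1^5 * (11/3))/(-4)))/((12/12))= -220/9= -24.44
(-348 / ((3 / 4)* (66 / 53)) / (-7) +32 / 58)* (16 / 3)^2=92231680 / 60291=1529.78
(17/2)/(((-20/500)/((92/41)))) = -19550/41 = -476.83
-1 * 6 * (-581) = 3486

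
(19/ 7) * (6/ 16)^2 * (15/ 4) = 2565/ 1792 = 1.43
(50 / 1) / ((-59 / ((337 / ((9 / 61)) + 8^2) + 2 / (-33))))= -11622850 / 5841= -1989.87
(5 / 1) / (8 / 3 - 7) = -1.15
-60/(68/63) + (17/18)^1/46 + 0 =-782171/14076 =-55.57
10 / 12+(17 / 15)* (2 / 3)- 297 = -26587 / 90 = -295.41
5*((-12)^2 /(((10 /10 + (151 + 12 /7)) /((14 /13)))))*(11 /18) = 3.08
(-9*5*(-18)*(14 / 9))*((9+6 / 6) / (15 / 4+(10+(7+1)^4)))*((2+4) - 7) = -50400 / 16439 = -3.07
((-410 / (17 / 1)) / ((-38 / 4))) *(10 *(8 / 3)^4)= 33587200 / 26163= 1283.77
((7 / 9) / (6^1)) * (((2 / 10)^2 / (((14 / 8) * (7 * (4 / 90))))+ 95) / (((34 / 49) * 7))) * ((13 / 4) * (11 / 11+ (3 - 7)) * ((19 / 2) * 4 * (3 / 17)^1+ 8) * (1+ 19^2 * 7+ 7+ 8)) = -19251082175 / 20808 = -925176.96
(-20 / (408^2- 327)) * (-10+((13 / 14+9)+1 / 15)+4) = -1678 / 3488877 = -0.00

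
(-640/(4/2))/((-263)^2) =-320/69169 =-0.00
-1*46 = -46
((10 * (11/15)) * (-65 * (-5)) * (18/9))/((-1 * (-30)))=1430/9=158.89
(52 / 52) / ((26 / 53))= 53 / 26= 2.04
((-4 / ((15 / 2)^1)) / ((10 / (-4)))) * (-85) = -272 / 15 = -18.13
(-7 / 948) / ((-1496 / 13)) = 91 / 1418208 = 0.00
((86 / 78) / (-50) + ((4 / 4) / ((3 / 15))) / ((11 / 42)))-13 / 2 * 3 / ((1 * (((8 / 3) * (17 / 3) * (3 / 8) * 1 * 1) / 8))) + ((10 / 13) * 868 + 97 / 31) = 7487425679 / 11304150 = 662.36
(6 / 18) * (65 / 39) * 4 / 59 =20 / 531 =0.04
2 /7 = 0.29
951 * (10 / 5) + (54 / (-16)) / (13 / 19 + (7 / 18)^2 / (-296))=2363401698 / 1245821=1897.06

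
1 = 1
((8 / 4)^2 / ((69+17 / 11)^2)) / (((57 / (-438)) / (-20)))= 44165 / 357542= 0.12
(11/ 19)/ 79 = 11/ 1501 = 0.01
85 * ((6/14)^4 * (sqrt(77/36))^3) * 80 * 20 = 14352.06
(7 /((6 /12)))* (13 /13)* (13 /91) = 2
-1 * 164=-164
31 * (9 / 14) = 279 / 14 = 19.93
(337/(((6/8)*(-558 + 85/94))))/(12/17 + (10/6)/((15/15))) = -0.34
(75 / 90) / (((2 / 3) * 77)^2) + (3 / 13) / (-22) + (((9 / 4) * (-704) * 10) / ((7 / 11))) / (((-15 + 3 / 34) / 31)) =414801702771 / 8016008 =51746.67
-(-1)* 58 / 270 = 0.21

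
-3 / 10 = -0.30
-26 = -26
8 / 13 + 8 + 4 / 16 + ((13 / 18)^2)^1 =19769 / 2106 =9.39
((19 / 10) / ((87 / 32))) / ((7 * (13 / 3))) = 304 / 13195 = 0.02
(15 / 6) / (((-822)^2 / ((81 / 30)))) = 3 / 300304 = 0.00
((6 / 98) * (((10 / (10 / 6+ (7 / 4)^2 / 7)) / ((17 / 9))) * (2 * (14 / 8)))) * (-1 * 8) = -51840 / 12019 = -4.31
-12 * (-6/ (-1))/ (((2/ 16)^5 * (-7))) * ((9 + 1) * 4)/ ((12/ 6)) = 47185920/ 7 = 6740845.71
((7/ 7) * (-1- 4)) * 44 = -220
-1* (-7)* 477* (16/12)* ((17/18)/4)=6307/6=1051.17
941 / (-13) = -941 / 13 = -72.38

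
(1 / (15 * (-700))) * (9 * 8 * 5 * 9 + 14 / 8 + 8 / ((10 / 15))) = -2603 / 8400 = -0.31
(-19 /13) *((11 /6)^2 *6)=-2299 /78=-29.47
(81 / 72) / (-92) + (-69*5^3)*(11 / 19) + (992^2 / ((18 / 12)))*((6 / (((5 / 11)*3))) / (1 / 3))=605141502089 / 69920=8654769.77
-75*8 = -600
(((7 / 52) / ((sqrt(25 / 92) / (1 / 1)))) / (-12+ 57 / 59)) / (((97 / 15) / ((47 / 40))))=-2773*sqrt(23) / 3127280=-0.00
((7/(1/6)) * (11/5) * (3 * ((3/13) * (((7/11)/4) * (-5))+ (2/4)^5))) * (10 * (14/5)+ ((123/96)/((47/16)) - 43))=60114159/97760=614.92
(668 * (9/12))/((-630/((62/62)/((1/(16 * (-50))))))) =13360/21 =636.19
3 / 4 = 0.75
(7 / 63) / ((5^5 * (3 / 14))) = 14 / 84375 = 0.00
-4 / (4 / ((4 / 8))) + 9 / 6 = 1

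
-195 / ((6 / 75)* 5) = -975 / 2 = -487.50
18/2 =9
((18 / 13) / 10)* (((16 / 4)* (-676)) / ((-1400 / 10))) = 468 / 175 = 2.67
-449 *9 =-4041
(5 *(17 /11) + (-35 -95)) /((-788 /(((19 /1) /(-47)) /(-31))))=25555 /12629276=0.00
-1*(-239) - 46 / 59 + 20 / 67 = 942865 / 3953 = 238.52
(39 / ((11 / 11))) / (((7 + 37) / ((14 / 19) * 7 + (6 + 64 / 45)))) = 34957 / 3135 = 11.15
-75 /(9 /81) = -675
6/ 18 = 0.33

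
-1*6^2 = -36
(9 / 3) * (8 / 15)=8 / 5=1.60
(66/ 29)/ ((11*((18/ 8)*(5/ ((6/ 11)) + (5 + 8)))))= 16/ 3857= 0.00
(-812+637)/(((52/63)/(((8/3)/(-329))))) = 1050/611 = 1.72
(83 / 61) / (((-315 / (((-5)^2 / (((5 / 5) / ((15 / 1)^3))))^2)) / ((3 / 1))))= -39392578125 / 427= -92254281.32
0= 0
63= 63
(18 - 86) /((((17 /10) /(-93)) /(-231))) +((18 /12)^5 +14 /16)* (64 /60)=-25779329 /30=-859310.97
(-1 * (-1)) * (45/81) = 5/9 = 0.56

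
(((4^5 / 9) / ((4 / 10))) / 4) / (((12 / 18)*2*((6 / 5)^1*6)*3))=2.47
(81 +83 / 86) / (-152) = -371 / 688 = -0.54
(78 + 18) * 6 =576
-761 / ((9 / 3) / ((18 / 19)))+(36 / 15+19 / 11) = -236.19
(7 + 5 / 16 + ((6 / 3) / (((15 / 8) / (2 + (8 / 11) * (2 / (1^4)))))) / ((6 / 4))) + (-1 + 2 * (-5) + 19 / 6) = 15331 / 7920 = 1.94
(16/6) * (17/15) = 3.02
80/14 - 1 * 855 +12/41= -243661/287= -848.99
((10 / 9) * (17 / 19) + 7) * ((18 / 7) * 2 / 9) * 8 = 43744 / 1197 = 36.54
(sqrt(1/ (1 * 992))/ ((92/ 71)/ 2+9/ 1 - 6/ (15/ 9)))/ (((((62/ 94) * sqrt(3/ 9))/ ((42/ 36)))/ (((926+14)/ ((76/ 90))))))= 411702375 * sqrt(186)/ 313616584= 17.90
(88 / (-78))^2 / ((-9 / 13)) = -1936 / 1053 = -1.84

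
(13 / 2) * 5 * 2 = 65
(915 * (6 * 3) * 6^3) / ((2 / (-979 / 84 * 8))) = -1160937360 / 7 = -165848194.29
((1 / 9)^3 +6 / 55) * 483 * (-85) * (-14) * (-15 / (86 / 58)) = -572279330 / 891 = -642288.81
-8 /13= -0.62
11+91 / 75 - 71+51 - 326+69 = -19859 / 75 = -264.79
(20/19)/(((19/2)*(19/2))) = 80/6859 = 0.01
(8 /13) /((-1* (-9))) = 8 /117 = 0.07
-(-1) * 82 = 82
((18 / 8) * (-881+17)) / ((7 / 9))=-17496 / 7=-2499.43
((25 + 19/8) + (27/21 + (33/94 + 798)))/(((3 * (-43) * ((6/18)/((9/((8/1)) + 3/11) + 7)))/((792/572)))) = -223.63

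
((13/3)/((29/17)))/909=221/79083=0.00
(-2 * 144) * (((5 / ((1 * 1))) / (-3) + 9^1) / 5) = -2112 / 5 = -422.40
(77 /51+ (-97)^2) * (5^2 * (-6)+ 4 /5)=-1404048.06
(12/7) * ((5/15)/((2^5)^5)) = 1/58720256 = 0.00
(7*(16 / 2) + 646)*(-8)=-5616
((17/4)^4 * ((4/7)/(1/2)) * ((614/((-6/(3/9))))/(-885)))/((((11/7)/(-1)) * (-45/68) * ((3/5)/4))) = 435896099/4731210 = 92.13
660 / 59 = 11.19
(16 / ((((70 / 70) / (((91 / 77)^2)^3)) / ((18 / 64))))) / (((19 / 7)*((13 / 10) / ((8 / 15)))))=62377224 / 33659659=1.85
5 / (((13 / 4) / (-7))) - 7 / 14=-293 / 26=-11.27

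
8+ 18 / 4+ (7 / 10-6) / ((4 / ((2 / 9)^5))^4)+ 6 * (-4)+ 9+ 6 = 425518291066992290947 / 121576654590569288010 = 3.50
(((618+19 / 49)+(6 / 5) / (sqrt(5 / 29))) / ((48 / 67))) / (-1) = -2030167 / 2352 - 67 * sqrt(145) / 200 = -867.20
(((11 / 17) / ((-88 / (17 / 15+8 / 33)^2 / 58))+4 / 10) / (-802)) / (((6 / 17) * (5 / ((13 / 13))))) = 753821 / 2620134000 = 0.00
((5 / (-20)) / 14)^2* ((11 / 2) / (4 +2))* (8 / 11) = 1 / 4704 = 0.00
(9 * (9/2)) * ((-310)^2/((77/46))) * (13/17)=2327445900/1309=1778033.54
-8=-8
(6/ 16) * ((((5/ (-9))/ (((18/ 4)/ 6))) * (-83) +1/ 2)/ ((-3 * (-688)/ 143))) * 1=478621/ 297216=1.61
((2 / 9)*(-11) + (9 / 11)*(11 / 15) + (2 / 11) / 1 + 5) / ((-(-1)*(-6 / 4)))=-2.22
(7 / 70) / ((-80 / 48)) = -3 / 50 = -0.06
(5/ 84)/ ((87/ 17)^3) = 0.00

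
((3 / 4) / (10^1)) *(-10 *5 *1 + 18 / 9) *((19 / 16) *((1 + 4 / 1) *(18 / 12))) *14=-3591 / 8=-448.88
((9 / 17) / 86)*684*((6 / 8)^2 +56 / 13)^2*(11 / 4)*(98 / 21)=40534701669 / 31625984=1281.69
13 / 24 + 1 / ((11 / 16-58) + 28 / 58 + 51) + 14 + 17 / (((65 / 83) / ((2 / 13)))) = 17.71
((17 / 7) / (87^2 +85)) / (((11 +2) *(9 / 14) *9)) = 17 / 4029831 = 0.00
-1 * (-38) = 38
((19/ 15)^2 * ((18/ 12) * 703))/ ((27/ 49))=12435367/ 4050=3070.46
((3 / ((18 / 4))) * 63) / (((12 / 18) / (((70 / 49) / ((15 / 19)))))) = 114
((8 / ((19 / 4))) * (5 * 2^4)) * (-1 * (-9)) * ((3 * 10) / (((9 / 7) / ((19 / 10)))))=53760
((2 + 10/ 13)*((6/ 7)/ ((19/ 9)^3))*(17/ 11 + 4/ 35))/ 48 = 4192479/ 480610130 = 0.01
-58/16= -29/8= -3.62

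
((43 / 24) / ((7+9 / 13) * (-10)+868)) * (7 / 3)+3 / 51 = 0.06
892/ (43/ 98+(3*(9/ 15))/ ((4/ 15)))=174832/ 1409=124.08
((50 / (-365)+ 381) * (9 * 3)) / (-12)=-250227 / 292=-856.94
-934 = -934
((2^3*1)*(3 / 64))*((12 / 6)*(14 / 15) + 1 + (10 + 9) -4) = 67 / 10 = 6.70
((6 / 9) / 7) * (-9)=-6 / 7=-0.86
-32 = -32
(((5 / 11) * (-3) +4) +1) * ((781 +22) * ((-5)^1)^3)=-365000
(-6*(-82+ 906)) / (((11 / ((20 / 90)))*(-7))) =14.27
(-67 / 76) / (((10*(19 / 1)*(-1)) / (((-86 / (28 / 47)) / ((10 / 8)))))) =-135407 / 252700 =-0.54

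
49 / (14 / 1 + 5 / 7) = 343 / 103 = 3.33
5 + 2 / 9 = 47 / 9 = 5.22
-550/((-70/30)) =1650/7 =235.71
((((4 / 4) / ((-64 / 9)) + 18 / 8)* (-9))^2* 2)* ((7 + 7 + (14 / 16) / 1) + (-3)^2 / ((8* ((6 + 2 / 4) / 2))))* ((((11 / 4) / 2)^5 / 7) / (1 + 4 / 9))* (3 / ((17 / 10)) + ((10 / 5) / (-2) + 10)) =619855552272332475 / 10797010911232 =57409.92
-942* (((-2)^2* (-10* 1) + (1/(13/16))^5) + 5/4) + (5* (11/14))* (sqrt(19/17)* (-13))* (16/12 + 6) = 25130728281/742586 - 7865* sqrt(323)/357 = 33446.24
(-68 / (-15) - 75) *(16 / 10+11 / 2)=-75047 / 150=-500.31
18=18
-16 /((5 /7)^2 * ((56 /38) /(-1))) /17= 532 /425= 1.25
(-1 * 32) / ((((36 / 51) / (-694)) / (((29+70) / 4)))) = 778668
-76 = -76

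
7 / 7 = 1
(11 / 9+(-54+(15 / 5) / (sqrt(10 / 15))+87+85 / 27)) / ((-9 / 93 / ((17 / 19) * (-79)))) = 41633 * sqrt(6) / 38+42007697 / 1539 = 29979.12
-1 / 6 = -0.17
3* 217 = 651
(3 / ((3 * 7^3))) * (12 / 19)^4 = 0.00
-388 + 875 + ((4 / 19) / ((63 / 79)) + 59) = 653878 / 1197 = 546.26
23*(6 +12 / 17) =2622 / 17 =154.24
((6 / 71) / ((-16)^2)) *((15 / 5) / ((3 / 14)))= 21 / 4544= 0.00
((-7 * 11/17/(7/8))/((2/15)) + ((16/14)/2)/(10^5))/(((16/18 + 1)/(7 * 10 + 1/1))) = -73804489137/50575000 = -1459.31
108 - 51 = 57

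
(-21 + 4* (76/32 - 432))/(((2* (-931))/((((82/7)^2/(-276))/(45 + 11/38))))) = -119351/11637402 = -0.01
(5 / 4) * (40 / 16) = 25 / 8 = 3.12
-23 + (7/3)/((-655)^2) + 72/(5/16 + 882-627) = -23888878526/1051540275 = -22.72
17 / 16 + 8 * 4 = 529 / 16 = 33.06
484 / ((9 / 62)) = 30008 / 9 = 3334.22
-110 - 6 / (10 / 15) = -119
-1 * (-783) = 783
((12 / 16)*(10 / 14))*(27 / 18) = 45 / 56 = 0.80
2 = 2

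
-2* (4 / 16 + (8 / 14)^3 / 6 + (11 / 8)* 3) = -36271 / 4116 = -8.81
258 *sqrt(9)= 774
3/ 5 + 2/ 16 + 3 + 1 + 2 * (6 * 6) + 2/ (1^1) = 3149/ 40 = 78.72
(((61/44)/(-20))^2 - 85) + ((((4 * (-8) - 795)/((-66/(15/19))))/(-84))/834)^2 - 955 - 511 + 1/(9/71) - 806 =-25180011300175449703/10718974801180800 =-2349.11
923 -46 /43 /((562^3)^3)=110985693746632608000840081641 /120244521935679965331354368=923.00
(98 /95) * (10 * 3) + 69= 99.95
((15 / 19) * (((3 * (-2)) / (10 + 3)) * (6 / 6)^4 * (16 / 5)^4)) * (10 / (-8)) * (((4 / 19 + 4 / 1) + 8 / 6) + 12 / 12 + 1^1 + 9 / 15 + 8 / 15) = 414.41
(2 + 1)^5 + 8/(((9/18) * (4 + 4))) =245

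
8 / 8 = 1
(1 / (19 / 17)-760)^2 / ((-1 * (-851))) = 208022929 / 307211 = 677.13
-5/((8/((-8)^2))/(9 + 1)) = -400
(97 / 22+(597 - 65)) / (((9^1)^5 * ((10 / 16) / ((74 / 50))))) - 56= -4545026452 / 81192375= -55.98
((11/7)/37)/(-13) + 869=2925912/3367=869.00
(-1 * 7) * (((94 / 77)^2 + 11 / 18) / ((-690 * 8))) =224267 / 84157920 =0.00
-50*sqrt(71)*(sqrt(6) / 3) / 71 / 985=-10*sqrt(426) / 41961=-0.00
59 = 59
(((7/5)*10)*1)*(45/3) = 210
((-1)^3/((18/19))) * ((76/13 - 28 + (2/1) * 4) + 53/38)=2101/156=13.47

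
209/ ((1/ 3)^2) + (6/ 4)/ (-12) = 1880.88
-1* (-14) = 14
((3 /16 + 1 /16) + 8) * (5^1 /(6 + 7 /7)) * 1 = 165 /28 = 5.89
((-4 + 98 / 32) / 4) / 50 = -3 / 640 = -0.00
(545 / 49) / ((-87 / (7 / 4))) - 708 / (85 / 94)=-162166997 / 207060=-783.19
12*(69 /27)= 92 /3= 30.67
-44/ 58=-22/ 29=-0.76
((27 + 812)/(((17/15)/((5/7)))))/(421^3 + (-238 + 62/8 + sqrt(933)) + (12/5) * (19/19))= 1878140928385500/265031122197116913911 - 25170000 * sqrt(933)/265031122197116913911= 0.00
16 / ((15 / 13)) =208 / 15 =13.87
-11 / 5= -2.20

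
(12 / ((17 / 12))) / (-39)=-48 / 221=-0.22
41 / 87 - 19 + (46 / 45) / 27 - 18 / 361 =-235835116 / 12719835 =-18.54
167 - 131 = 36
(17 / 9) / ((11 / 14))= 238 / 99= 2.40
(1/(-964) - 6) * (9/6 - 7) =63635/1928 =33.01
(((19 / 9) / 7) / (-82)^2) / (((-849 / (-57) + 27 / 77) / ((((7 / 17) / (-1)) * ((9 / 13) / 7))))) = -3971 / 33143833216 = -0.00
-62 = -62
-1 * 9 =-9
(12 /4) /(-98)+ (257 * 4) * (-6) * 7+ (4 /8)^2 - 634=-8586717 /196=-43809.78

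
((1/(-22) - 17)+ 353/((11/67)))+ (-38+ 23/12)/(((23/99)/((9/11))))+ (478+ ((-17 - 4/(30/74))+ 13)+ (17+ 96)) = 39211499/15180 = 2583.10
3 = 3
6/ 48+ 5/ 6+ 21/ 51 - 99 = -39833/ 408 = -97.63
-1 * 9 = -9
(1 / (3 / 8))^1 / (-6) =-4 / 9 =-0.44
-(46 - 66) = 20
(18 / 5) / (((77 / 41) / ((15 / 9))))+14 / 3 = 7.86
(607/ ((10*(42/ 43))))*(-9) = -78303/ 140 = -559.31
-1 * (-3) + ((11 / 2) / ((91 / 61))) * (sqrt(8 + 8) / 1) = 1615 / 91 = 17.75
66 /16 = 4.12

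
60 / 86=30 / 43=0.70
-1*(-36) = 36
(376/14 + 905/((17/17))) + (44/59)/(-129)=49646245/53277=931.85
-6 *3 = -18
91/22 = 4.14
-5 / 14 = -0.36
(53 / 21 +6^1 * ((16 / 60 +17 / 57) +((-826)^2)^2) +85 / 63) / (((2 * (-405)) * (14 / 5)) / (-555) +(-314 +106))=-13696999247.08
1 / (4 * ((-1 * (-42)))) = 1 / 168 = 0.01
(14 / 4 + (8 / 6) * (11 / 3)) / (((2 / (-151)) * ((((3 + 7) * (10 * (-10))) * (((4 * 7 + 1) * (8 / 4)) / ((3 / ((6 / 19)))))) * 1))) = 433219 / 4176000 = 0.10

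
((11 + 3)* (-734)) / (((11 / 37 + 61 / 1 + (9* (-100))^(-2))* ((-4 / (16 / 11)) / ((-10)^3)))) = -1231886880000000 / 20207880407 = -60960.72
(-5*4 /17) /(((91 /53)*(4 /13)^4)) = -582205 /7616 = -76.44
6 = 6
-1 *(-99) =99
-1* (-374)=374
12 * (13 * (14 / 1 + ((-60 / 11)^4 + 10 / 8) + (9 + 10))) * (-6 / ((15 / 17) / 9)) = -642595980078 / 73205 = -8778034.02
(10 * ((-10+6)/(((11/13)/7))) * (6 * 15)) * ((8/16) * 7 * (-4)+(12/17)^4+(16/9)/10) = 371403337760/918731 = 404256.89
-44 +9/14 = -607/14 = -43.36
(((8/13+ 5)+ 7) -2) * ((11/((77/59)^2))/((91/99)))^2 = 524.03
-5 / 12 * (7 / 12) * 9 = -35 / 16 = -2.19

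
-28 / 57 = -0.49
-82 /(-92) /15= 41 /690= 0.06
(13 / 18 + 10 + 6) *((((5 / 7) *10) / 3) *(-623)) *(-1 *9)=669725 / 3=223241.67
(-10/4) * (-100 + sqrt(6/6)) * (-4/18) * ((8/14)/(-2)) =110/7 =15.71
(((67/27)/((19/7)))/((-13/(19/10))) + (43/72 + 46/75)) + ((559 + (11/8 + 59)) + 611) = 43223963/35100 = 1231.45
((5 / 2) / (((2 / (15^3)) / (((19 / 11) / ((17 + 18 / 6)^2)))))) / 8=12825 / 5632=2.28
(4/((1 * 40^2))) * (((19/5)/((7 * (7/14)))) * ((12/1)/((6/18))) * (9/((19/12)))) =486/875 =0.56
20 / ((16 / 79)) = 395 / 4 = 98.75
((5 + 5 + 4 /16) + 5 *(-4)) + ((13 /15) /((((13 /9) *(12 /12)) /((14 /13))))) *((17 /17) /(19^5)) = -6276910797 /643785740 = -9.75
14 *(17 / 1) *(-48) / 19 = -11424 / 19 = -601.26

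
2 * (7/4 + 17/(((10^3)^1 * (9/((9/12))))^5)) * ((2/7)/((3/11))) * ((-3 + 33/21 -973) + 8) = -2160297216000000000084337/609638400000000000000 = -3543.57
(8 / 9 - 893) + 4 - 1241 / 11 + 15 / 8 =-791251 / 792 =-999.05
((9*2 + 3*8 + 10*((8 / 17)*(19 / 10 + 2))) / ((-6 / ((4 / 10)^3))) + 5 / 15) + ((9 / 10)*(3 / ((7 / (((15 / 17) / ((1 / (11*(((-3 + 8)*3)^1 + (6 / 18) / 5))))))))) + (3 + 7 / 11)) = 29320442 / 490875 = 59.73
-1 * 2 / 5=-2 / 5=-0.40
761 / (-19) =-761 / 19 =-40.05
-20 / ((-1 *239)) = 20 / 239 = 0.08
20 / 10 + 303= 305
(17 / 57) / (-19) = -17 / 1083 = -0.02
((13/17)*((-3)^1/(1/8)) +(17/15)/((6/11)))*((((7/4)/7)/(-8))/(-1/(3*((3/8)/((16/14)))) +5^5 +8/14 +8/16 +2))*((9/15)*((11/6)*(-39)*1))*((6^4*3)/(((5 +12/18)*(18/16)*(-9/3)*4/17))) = 26220753/4349450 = 6.03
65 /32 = 2.03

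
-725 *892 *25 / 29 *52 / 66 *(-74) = 1072630000 / 33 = 32503939.39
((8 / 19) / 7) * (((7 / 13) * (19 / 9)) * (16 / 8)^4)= 128 / 117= 1.09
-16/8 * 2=-4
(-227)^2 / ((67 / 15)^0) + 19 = 51548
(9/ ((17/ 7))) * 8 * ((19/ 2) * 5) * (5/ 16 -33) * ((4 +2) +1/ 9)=-19128725/ 68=-281304.78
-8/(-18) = 4/9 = 0.44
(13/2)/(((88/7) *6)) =91/1056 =0.09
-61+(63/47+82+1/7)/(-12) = -134147/1974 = -67.96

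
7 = 7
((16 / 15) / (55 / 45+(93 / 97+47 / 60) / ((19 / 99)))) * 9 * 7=22292928 / 3416743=6.52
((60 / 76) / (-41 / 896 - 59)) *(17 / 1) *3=-45696 / 67013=-0.68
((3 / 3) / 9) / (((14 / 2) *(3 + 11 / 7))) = 1 / 288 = 0.00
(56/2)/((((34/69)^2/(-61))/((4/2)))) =-4065894/289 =-14068.84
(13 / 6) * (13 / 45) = 169 / 270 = 0.63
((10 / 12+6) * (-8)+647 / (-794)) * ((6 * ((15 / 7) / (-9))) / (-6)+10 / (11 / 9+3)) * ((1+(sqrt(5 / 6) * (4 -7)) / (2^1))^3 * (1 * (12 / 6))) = -910561730 / 475209+111672665 * sqrt(30) / 316806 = 14.57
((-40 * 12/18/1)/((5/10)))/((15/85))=-2720/9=-302.22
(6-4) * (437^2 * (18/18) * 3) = 1145814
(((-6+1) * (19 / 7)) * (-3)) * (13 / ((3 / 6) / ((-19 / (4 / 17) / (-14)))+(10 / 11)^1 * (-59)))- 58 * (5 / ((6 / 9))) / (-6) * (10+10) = 1917995435 / 1331834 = 1440.12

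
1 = 1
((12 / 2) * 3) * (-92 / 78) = -276 / 13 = -21.23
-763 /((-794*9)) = 763 /7146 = 0.11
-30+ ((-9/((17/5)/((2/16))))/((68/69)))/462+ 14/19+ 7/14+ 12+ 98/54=-10921947307/730610496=-14.95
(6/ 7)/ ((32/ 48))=9/ 7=1.29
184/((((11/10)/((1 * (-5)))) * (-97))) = 9200/1067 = 8.62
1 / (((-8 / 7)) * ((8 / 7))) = -49 / 64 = -0.77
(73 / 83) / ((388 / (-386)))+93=1483397 / 16102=92.13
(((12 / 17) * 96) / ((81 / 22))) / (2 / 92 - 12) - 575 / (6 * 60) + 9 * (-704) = -4275263957 / 674424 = -6339.13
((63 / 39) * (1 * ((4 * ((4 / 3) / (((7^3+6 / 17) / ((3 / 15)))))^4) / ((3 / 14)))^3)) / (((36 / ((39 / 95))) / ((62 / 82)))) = 0.00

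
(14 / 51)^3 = 2744 / 132651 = 0.02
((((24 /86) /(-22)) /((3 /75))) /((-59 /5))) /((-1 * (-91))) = 750 /2539537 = 0.00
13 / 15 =0.87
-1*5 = -5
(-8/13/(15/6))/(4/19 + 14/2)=-304/8905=-0.03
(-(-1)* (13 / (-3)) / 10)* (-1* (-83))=-1079 / 30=-35.97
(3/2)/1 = 3/2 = 1.50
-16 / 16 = -1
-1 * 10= -10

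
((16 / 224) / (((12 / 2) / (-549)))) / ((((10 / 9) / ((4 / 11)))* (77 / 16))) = -13176 / 29645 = -0.44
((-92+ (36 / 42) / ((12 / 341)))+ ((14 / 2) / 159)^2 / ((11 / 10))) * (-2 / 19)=7.12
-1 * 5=-5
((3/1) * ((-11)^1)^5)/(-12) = 161051/4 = 40262.75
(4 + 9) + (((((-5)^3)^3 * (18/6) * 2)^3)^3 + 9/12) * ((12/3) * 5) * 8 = -666885980032255742955271671235095709562301635742187499999999999867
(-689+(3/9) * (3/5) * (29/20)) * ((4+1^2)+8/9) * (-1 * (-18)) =-3650163/50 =-73003.26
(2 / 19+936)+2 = 17824 / 19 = 938.11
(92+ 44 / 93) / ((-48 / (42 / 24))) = -7525 / 2232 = -3.37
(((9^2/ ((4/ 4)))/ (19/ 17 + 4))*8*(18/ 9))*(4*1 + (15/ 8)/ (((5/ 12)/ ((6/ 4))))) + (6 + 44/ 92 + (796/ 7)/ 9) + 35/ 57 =2189267578/ 798399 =2742.07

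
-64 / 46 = -1.39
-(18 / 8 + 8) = -41 / 4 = -10.25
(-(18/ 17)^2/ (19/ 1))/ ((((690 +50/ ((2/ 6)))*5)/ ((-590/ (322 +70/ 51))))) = 4779/ 186442060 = 0.00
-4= -4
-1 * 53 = -53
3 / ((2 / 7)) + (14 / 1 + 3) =55 / 2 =27.50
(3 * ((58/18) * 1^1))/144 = 29/432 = 0.07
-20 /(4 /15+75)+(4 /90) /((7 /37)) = -0.03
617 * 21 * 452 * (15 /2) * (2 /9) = 9760940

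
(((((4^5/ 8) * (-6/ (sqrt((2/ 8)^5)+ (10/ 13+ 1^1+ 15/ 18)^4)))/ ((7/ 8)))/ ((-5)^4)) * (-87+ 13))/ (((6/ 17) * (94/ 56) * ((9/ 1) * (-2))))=-21192221786112/ 99836131088125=-0.21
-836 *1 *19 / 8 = -3971 / 2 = -1985.50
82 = 82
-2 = -2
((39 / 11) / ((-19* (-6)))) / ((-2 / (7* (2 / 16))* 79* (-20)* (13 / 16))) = 0.00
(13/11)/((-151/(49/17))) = -637/28237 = -0.02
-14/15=-0.93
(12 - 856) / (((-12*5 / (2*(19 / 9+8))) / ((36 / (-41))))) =-153608 / 615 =-249.77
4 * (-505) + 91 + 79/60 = -115661/60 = -1927.68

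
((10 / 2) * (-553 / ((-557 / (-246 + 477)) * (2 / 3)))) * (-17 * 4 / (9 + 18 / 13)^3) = -3180715538 / 30453975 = -104.44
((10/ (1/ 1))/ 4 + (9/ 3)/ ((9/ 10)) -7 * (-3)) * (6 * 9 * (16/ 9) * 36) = 92736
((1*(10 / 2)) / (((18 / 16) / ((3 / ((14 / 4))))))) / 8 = 10 / 21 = 0.48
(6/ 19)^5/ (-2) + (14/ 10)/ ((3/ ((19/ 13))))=328563007/ 482839305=0.68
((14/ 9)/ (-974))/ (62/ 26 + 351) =-91/ 20135502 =-0.00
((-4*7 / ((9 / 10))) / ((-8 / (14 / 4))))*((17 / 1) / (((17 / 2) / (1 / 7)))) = 35 / 9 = 3.89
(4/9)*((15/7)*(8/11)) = 160/231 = 0.69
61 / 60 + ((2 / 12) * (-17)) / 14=57 / 70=0.81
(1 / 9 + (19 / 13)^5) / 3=22656184 / 10024911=2.26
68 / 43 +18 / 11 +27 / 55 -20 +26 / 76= -1433357 / 89870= -15.95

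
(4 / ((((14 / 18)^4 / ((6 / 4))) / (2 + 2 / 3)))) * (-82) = -8608032 / 2401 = -3585.19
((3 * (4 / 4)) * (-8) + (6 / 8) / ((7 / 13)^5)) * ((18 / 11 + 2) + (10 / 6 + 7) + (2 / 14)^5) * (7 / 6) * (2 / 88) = -1136353421425 / 468747498912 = -2.42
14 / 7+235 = 237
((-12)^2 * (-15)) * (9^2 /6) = -29160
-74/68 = -37/34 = -1.09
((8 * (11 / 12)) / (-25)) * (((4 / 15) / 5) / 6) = -44 / 16875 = -0.00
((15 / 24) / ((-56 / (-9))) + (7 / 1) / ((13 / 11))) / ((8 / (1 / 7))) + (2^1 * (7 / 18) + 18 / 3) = 20210513 / 2935296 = 6.89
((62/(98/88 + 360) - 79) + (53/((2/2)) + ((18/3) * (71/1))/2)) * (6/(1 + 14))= 5947942/79445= 74.87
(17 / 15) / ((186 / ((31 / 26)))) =17 / 2340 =0.01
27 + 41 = 68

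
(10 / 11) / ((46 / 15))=75 / 253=0.30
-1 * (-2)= 2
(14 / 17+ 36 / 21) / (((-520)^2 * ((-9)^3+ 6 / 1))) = -151 / 11632202400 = -0.00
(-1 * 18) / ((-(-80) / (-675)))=151.88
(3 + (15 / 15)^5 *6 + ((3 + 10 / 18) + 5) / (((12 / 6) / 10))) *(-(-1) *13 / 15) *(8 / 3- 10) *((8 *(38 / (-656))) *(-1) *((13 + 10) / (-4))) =14560403 / 16605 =876.87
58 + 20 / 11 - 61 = -13 / 11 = -1.18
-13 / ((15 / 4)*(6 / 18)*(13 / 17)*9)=-68 / 45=-1.51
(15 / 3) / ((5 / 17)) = 17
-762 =-762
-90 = -90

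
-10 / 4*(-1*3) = 15 / 2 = 7.50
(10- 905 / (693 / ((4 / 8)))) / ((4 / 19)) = 246145 / 5544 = 44.40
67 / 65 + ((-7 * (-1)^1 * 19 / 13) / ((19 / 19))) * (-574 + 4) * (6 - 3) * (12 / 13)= -13644929 / 845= -16147.84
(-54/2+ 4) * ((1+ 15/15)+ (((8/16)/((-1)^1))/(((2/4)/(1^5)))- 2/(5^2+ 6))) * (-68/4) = 11339/31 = 365.77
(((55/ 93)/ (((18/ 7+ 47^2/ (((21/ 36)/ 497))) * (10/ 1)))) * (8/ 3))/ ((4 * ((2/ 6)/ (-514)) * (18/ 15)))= -0.00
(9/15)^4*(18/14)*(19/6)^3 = 185193/35000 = 5.29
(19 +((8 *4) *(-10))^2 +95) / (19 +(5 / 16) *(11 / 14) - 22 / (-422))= 4845221696 / 912085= 5312.25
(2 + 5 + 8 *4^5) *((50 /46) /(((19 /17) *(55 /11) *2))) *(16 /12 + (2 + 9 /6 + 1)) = 8130675 /1748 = 4651.42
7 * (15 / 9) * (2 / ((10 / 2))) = 14 / 3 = 4.67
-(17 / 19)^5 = -1419857 / 2476099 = -0.57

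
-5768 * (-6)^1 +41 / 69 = 2387993 / 69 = 34608.59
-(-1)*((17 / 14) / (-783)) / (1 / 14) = -17 / 783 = -0.02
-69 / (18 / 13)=-299 / 6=-49.83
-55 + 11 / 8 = -429 / 8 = -53.62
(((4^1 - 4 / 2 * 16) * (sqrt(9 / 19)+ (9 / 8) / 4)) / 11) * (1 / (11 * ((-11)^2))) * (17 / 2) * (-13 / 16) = 13923 / 3748096+ 4641 * sqrt(19) / 2225432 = 0.01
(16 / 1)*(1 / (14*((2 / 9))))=36 / 7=5.14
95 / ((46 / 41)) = 3895 / 46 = 84.67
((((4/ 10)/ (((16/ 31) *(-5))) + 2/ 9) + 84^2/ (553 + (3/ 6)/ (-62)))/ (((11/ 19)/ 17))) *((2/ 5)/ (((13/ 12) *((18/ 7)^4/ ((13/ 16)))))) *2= 5.17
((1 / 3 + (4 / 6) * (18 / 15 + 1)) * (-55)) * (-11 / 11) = 99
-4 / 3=-1.33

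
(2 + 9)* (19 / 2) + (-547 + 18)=-849 / 2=-424.50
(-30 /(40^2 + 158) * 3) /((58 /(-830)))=0.73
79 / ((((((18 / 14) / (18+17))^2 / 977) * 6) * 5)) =926581915 / 486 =1906547.15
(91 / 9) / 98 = 13 / 126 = 0.10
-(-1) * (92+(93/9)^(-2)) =88421/961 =92.01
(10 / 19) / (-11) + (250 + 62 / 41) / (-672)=-303841 / 719796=-0.42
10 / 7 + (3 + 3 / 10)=331 / 70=4.73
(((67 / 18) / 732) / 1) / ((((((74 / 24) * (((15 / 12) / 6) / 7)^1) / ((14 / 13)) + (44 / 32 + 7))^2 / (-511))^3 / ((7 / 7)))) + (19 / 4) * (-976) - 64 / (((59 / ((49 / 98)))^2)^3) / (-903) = -1997307769349655799828951026553678675307355284753663 / 430653771706783586498811024940196086430410239243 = -4637.85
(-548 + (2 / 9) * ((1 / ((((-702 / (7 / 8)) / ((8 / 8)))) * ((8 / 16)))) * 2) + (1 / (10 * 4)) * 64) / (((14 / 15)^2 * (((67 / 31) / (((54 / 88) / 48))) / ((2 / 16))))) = -2675425705 / 5768835072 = -0.46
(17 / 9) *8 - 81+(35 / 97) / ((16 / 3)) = -65.82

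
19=19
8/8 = 1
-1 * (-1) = 1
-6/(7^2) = -6/49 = -0.12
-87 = -87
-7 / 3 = -2.33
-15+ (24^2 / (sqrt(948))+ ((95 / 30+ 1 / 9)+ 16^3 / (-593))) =-198851 / 10674+ 96 * sqrt(237) / 79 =0.08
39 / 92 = 0.42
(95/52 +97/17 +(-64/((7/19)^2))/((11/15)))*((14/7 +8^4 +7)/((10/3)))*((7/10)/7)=-745722113457/9529520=-78253.90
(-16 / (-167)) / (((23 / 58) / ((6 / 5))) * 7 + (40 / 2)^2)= 5568 / 23380835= 0.00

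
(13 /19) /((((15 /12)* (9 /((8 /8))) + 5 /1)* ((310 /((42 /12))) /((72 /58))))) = 252 /427025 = 0.00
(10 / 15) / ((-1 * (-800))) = 1 / 1200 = 0.00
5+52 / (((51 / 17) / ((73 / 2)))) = 1913 / 3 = 637.67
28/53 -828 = -43856/53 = -827.47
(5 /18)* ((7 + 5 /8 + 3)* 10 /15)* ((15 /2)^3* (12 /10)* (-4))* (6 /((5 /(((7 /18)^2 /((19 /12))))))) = -104125 /228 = -456.69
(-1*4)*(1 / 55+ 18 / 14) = -2008 / 385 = -5.22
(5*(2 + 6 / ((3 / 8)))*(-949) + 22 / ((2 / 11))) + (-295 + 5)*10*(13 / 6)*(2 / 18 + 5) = -3169903 / 27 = -117403.81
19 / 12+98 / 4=26.08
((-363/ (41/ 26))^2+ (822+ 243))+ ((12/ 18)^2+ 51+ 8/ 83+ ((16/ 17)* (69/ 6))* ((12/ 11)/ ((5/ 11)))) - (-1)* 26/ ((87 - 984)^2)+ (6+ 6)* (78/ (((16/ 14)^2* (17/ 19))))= 107525198868295127/ 1957379328840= 54933.25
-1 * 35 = -35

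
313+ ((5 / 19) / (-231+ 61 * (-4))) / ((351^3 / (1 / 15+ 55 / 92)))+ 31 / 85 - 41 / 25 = 570818167839647999 / 1831161140160300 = 311.72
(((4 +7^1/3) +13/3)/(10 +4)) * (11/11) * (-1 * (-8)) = 128/21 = 6.10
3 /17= 0.18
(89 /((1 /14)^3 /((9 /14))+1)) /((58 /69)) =5416362 /51185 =105.82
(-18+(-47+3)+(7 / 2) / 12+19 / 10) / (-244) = 7177 / 29280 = 0.25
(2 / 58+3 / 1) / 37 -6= -5.92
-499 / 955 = -0.52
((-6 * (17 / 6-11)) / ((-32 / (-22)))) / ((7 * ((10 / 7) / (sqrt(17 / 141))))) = 539 * sqrt(2397) / 22560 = 1.17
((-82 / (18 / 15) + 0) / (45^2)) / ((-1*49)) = 41 / 59535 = 0.00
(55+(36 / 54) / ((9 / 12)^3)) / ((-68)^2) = 4583 / 374544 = 0.01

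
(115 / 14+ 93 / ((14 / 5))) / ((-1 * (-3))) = 290 / 21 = 13.81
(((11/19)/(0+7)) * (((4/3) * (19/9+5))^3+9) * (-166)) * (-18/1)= 61917333676/290871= 212868.71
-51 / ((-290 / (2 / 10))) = 51 / 1450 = 0.04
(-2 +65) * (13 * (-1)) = -819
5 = 5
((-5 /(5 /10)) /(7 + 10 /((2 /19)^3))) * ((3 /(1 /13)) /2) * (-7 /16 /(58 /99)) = 45045 /2654312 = 0.02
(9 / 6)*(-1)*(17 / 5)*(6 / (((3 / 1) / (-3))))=30.60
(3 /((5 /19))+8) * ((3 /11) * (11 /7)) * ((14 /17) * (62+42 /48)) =146373 /340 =430.51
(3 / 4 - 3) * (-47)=423 / 4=105.75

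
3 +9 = 12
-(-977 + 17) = 960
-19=-19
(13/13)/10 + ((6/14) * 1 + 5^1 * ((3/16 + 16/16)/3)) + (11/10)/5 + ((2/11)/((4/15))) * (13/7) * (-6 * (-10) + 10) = 8442043/92400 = 91.36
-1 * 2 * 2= -4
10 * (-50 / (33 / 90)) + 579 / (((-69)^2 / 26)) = -23749802 / 17457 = -1360.47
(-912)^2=831744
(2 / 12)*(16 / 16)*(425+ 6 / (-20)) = 4247 / 60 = 70.78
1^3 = 1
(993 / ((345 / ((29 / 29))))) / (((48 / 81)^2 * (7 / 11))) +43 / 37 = 107070133 / 7624960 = 14.04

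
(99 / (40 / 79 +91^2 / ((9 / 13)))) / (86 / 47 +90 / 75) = 1503765 / 550502024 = 0.00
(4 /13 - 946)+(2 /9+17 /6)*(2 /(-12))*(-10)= -660301 /702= -940.60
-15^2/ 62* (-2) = 225/ 31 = 7.26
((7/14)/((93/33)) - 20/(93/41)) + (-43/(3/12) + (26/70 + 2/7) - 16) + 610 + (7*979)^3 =321841612891.02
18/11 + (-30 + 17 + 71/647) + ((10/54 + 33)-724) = -134908822/192159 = -702.07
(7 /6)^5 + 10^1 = 94567 /7776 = 12.16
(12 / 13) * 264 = 3168 / 13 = 243.69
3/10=0.30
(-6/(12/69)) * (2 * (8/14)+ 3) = -2001/14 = -142.93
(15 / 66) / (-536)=-5 / 11792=-0.00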